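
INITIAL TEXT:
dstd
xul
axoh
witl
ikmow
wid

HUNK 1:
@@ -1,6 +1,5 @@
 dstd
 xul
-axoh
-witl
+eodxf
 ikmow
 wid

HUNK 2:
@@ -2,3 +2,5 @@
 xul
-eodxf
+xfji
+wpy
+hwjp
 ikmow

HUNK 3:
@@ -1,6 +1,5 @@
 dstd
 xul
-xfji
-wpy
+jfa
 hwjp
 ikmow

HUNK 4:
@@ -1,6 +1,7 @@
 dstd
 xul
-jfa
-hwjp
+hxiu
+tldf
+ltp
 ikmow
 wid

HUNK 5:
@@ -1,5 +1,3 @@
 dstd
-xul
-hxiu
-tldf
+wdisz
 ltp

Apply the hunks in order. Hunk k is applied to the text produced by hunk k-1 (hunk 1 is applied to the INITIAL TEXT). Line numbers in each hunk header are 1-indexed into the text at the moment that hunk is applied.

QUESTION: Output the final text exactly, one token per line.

Answer: dstd
wdisz
ltp
ikmow
wid

Derivation:
Hunk 1: at line 1 remove [axoh,witl] add [eodxf] -> 5 lines: dstd xul eodxf ikmow wid
Hunk 2: at line 2 remove [eodxf] add [xfji,wpy,hwjp] -> 7 lines: dstd xul xfji wpy hwjp ikmow wid
Hunk 3: at line 1 remove [xfji,wpy] add [jfa] -> 6 lines: dstd xul jfa hwjp ikmow wid
Hunk 4: at line 1 remove [jfa,hwjp] add [hxiu,tldf,ltp] -> 7 lines: dstd xul hxiu tldf ltp ikmow wid
Hunk 5: at line 1 remove [xul,hxiu,tldf] add [wdisz] -> 5 lines: dstd wdisz ltp ikmow wid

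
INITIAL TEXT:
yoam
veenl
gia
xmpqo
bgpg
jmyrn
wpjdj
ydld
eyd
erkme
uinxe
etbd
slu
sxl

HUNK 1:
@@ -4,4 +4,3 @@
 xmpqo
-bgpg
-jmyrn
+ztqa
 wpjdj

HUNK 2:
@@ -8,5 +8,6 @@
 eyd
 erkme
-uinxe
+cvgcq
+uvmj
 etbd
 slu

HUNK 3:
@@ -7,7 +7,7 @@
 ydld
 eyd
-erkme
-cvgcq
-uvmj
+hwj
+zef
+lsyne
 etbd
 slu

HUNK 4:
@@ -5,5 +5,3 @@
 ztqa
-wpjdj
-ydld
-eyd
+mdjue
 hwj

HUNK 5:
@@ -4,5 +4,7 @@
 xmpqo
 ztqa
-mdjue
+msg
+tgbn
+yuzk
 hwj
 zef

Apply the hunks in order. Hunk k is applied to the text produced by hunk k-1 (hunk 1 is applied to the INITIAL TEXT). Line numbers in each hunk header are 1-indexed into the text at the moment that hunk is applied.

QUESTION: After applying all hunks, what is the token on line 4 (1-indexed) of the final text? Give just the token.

Hunk 1: at line 4 remove [bgpg,jmyrn] add [ztqa] -> 13 lines: yoam veenl gia xmpqo ztqa wpjdj ydld eyd erkme uinxe etbd slu sxl
Hunk 2: at line 8 remove [uinxe] add [cvgcq,uvmj] -> 14 lines: yoam veenl gia xmpqo ztqa wpjdj ydld eyd erkme cvgcq uvmj etbd slu sxl
Hunk 3: at line 7 remove [erkme,cvgcq,uvmj] add [hwj,zef,lsyne] -> 14 lines: yoam veenl gia xmpqo ztqa wpjdj ydld eyd hwj zef lsyne etbd slu sxl
Hunk 4: at line 5 remove [wpjdj,ydld,eyd] add [mdjue] -> 12 lines: yoam veenl gia xmpqo ztqa mdjue hwj zef lsyne etbd slu sxl
Hunk 5: at line 4 remove [mdjue] add [msg,tgbn,yuzk] -> 14 lines: yoam veenl gia xmpqo ztqa msg tgbn yuzk hwj zef lsyne etbd slu sxl
Final line 4: xmpqo

Answer: xmpqo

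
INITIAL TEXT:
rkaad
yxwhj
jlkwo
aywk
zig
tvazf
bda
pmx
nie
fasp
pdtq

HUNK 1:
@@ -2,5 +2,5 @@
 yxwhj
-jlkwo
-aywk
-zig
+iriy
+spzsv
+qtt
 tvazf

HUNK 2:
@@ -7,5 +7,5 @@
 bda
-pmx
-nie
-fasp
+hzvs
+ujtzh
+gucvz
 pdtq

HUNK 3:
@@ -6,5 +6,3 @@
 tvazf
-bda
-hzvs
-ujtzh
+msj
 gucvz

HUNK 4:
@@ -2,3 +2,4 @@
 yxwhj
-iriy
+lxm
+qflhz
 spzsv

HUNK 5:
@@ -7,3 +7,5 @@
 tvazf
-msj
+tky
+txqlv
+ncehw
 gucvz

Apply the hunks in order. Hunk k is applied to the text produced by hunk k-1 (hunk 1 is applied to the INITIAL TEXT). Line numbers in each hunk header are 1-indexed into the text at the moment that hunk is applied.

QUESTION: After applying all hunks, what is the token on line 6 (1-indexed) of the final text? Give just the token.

Answer: qtt

Derivation:
Hunk 1: at line 2 remove [jlkwo,aywk,zig] add [iriy,spzsv,qtt] -> 11 lines: rkaad yxwhj iriy spzsv qtt tvazf bda pmx nie fasp pdtq
Hunk 2: at line 7 remove [pmx,nie,fasp] add [hzvs,ujtzh,gucvz] -> 11 lines: rkaad yxwhj iriy spzsv qtt tvazf bda hzvs ujtzh gucvz pdtq
Hunk 3: at line 6 remove [bda,hzvs,ujtzh] add [msj] -> 9 lines: rkaad yxwhj iriy spzsv qtt tvazf msj gucvz pdtq
Hunk 4: at line 2 remove [iriy] add [lxm,qflhz] -> 10 lines: rkaad yxwhj lxm qflhz spzsv qtt tvazf msj gucvz pdtq
Hunk 5: at line 7 remove [msj] add [tky,txqlv,ncehw] -> 12 lines: rkaad yxwhj lxm qflhz spzsv qtt tvazf tky txqlv ncehw gucvz pdtq
Final line 6: qtt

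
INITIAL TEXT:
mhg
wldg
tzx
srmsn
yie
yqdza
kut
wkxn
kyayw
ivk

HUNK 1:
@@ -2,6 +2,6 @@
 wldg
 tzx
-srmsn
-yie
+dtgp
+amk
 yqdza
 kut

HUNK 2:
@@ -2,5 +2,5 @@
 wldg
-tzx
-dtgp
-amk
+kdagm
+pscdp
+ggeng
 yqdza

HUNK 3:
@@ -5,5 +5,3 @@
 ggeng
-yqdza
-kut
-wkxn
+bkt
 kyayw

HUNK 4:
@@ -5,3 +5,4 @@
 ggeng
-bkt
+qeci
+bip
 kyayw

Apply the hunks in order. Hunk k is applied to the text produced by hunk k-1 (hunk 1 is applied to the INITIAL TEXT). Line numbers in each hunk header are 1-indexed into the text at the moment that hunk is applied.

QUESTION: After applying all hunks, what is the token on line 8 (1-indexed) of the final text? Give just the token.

Answer: kyayw

Derivation:
Hunk 1: at line 2 remove [srmsn,yie] add [dtgp,amk] -> 10 lines: mhg wldg tzx dtgp amk yqdza kut wkxn kyayw ivk
Hunk 2: at line 2 remove [tzx,dtgp,amk] add [kdagm,pscdp,ggeng] -> 10 lines: mhg wldg kdagm pscdp ggeng yqdza kut wkxn kyayw ivk
Hunk 3: at line 5 remove [yqdza,kut,wkxn] add [bkt] -> 8 lines: mhg wldg kdagm pscdp ggeng bkt kyayw ivk
Hunk 4: at line 5 remove [bkt] add [qeci,bip] -> 9 lines: mhg wldg kdagm pscdp ggeng qeci bip kyayw ivk
Final line 8: kyayw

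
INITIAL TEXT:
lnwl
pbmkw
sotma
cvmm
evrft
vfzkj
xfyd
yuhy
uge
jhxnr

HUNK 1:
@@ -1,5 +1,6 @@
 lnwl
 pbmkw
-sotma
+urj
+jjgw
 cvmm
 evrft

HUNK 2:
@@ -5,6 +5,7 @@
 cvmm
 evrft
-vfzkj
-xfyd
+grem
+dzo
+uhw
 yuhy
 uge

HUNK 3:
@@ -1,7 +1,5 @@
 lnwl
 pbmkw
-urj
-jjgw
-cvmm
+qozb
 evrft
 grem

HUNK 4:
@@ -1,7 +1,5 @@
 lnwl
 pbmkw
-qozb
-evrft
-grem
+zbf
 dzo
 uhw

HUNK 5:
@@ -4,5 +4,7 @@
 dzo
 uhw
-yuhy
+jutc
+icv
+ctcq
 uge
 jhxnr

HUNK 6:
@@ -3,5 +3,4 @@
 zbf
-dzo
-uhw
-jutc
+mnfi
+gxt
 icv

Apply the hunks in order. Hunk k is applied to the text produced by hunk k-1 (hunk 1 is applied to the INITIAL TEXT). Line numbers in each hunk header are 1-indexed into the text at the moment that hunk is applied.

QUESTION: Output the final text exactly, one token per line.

Answer: lnwl
pbmkw
zbf
mnfi
gxt
icv
ctcq
uge
jhxnr

Derivation:
Hunk 1: at line 1 remove [sotma] add [urj,jjgw] -> 11 lines: lnwl pbmkw urj jjgw cvmm evrft vfzkj xfyd yuhy uge jhxnr
Hunk 2: at line 5 remove [vfzkj,xfyd] add [grem,dzo,uhw] -> 12 lines: lnwl pbmkw urj jjgw cvmm evrft grem dzo uhw yuhy uge jhxnr
Hunk 3: at line 1 remove [urj,jjgw,cvmm] add [qozb] -> 10 lines: lnwl pbmkw qozb evrft grem dzo uhw yuhy uge jhxnr
Hunk 4: at line 1 remove [qozb,evrft,grem] add [zbf] -> 8 lines: lnwl pbmkw zbf dzo uhw yuhy uge jhxnr
Hunk 5: at line 4 remove [yuhy] add [jutc,icv,ctcq] -> 10 lines: lnwl pbmkw zbf dzo uhw jutc icv ctcq uge jhxnr
Hunk 6: at line 3 remove [dzo,uhw,jutc] add [mnfi,gxt] -> 9 lines: lnwl pbmkw zbf mnfi gxt icv ctcq uge jhxnr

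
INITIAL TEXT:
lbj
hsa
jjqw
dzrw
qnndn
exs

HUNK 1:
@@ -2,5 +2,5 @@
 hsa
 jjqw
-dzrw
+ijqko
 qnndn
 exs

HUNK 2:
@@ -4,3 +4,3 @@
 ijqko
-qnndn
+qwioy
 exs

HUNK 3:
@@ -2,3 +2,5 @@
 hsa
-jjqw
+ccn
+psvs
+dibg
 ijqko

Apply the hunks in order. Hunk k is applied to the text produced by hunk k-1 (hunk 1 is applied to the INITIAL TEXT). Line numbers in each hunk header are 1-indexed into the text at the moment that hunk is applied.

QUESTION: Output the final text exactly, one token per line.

Answer: lbj
hsa
ccn
psvs
dibg
ijqko
qwioy
exs

Derivation:
Hunk 1: at line 2 remove [dzrw] add [ijqko] -> 6 lines: lbj hsa jjqw ijqko qnndn exs
Hunk 2: at line 4 remove [qnndn] add [qwioy] -> 6 lines: lbj hsa jjqw ijqko qwioy exs
Hunk 3: at line 2 remove [jjqw] add [ccn,psvs,dibg] -> 8 lines: lbj hsa ccn psvs dibg ijqko qwioy exs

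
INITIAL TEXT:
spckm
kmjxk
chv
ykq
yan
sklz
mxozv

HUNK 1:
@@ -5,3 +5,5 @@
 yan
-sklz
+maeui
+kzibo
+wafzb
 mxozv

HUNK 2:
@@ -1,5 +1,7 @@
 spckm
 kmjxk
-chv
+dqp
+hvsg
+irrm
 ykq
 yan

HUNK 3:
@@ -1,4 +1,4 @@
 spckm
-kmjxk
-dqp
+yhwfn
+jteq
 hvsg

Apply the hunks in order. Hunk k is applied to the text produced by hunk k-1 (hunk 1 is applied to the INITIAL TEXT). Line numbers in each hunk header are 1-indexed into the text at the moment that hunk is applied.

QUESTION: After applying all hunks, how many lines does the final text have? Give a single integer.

Hunk 1: at line 5 remove [sklz] add [maeui,kzibo,wafzb] -> 9 lines: spckm kmjxk chv ykq yan maeui kzibo wafzb mxozv
Hunk 2: at line 1 remove [chv] add [dqp,hvsg,irrm] -> 11 lines: spckm kmjxk dqp hvsg irrm ykq yan maeui kzibo wafzb mxozv
Hunk 3: at line 1 remove [kmjxk,dqp] add [yhwfn,jteq] -> 11 lines: spckm yhwfn jteq hvsg irrm ykq yan maeui kzibo wafzb mxozv
Final line count: 11

Answer: 11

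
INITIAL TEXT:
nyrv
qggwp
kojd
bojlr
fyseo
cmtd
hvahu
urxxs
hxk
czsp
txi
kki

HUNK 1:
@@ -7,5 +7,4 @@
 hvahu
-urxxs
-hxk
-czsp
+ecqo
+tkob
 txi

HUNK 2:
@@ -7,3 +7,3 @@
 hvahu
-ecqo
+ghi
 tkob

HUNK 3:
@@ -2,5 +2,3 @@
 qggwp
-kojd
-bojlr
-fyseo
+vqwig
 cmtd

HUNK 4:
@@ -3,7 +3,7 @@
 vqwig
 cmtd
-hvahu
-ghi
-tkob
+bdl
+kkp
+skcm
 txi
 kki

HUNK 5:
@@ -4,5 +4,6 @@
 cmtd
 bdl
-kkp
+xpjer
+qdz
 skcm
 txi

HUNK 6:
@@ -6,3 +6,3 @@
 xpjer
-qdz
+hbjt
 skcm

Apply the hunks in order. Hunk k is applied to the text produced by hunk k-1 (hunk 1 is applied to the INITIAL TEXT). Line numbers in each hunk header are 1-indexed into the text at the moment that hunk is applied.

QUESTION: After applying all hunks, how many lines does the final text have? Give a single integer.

Answer: 10

Derivation:
Hunk 1: at line 7 remove [urxxs,hxk,czsp] add [ecqo,tkob] -> 11 lines: nyrv qggwp kojd bojlr fyseo cmtd hvahu ecqo tkob txi kki
Hunk 2: at line 7 remove [ecqo] add [ghi] -> 11 lines: nyrv qggwp kojd bojlr fyseo cmtd hvahu ghi tkob txi kki
Hunk 3: at line 2 remove [kojd,bojlr,fyseo] add [vqwig] -> 9 lines: nyrv qggwp vqwig cmtd hvahu ghi tkob txi kki
Hunk 4: at line 3 remove [hvahu,ghi,tkob] add [bdl,kkp,skcm] -> 9 lines: nyrv qggwp vqwig cmtd bdl kkp skcm txi kki
Hunk 5: at line 4 remove [kkp] add [xpjer,qdz] -> 10 lines: nyrv qggwp vqwig cmtd bdl xpjer qdz skcm txi kki
Hunk 6: at line 6 remove [qdz] add [hbjt] -> 10 lines: nyrv qggwp vqwig cmtd bdl xpjer hbjt skcm txi kki
Final line count: 10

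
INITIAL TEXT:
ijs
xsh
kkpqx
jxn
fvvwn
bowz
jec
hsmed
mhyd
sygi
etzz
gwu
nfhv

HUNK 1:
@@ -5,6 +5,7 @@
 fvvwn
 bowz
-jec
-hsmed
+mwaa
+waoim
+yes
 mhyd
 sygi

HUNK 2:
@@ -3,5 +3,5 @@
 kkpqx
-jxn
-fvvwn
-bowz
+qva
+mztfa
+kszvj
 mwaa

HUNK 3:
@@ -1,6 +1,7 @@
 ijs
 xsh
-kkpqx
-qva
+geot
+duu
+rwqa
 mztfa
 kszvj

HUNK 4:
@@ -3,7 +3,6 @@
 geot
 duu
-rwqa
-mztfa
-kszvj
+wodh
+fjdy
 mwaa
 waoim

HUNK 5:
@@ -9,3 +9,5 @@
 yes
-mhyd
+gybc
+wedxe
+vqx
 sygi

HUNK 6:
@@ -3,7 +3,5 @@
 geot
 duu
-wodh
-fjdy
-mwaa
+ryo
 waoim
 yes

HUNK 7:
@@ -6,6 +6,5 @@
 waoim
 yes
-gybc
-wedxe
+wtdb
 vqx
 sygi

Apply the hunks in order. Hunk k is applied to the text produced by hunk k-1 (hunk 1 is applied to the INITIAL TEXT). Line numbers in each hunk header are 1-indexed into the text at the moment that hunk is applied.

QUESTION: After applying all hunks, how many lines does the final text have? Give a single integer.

Answer: 13

Derivation:
Hunk 1: at line 5 remove [jec,hsmed] add [mwaa,waoim,yes] -> 14 lines: ijs xsh kkpqx jxn fvvwn bowz mwaa waoim yes mhyd sygi etzz gwu nfhv
Hunk 2: at line 3 remove [jxn,fvvwn,bowz] add [qva,mztfa,kszvj] -> 14 lines: ijs xsh kkpqx qva mztfa kszvj mwaa waoim yes mhyd sygi etzz gwu nfhv
Hunk 3: at line 1 remove [kkpqx,qva] add [geot,duu,rwqa] -> 15 lines: ijs xsh geot duu rwqa mztfa kszvj mwaa waoim yes mhyd sygi etzz gwu nfhv
Hunk 4: at line 3 remove [rwqa,mztfa,kszvj] add [wodh,fjdy] -> 14 lines: ijs xsh geot duu wodh fjdy mwaa waoim yes mhyd sygi etzz gwu nfhv
Hunk 5: at line 9 remove [mhyd] add [gybc,wedxe,vqx] -> 16 lines: ijs xsh geot duu wodh fjdy mwaa waoim yes gybc wedxe vqx sygi etzz gwu nfhv
Hunk 6: at line 3 remove [wodh,fjdy,mwaa] add [ryo] -> 14 lines: ijs xsh geot duu ryo waoim yes gybc wedxe vqx sygi etzz gwu nfhv
Hunk 7: at line 6 remove [gybc,wedxe] add [wtdb] -> 13 lines: ijs xsh geot duu ryo waoim yes wtdb vqx sygi etzz gwu nfhv
Final line count: 13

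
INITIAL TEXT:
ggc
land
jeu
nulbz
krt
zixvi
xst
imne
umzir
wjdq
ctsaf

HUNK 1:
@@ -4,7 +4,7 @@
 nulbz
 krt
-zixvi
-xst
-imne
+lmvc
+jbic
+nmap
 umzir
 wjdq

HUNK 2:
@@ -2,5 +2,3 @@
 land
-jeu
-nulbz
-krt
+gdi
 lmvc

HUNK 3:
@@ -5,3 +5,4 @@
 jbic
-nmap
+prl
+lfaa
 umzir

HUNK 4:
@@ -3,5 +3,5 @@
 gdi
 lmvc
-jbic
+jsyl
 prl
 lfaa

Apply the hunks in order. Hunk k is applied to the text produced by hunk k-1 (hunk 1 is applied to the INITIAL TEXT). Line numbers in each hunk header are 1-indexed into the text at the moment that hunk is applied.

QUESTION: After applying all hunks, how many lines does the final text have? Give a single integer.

Hunk 1: at line 4 remove [zixvi,xst,imne] add [lmvc,jbic,nmap] -> 11 lines: ggc land jeu nulbz krt lmvc jbic nmap umzir wjdq ctsaf
Hunk 2: at line 2 remove [jeu,nulbz,krt] add [gdi] -> 9 lines: ggc land gdi lmvc jbic nmap umzir wjdq ctsaf
Hunk 3: at line 5 remove [nmap] add [prl,lfaa] -> 10 lines: ggc land gdi lmvc jbic prl lfaa umzir wjdq ctsaf
Hunk 4: at line 3 remove [jbic] add [jsyl] -> 10 lines: ggc land gdi lmvc jsyl prl lfaa umzir wjdq ctsaf
Final line count: 10

Answer: 10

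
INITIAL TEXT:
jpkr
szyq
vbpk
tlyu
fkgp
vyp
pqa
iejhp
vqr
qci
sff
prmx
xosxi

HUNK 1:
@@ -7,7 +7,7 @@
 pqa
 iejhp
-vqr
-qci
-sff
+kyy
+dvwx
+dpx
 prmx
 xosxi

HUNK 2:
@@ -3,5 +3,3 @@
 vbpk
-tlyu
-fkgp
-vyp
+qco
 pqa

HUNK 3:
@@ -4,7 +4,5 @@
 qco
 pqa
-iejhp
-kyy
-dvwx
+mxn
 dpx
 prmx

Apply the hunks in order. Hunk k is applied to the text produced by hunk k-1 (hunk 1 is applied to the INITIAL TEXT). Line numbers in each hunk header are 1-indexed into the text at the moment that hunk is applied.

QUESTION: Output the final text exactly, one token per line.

Hunk 1: at line 7 remove [vqr,qci,sff] add [kyy,dvwx,dpx] -> 13 lines: jpkr szyq vbpk tlyu fkgp vyp pqa iejhp kyy dvwx dpx prmx xosxi
Hunk 2: at line 3 remove [tlyu,fkgp,vyp] add [qco] -> 11 lines: jpkr szyq vbpk qco pqa iejhp kyy dvwx dpx prmx xosxi
Hunk 3: at line 4 remove [iejhp,kyy,dvwx] add [mxn] -> 9 lines: jpkr szyq vbpk qco pqa mxn dpx prmx xosxi

Answer: jpkr
szyq
vbpk
qco
pqa
mxn
dpx
prmx
xosxi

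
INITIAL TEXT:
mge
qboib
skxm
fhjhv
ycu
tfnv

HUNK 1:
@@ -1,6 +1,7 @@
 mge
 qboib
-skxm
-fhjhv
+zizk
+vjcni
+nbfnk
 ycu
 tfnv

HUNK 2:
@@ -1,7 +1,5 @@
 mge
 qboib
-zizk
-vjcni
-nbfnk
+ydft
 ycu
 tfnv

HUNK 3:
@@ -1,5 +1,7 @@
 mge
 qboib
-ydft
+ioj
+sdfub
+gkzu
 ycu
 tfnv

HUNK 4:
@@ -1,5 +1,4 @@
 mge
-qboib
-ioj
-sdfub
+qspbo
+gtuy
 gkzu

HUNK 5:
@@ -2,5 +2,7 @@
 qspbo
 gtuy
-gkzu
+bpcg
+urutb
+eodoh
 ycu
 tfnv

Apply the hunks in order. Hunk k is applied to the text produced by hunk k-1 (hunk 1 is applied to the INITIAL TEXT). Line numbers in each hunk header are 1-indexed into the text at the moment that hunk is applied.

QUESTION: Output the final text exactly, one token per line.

Hunk 1: at line 1 remove [skxm,fhjhv] add [zizk,vjcni,nbfnk] -> 7 lines: mge qboib zizk vjcni nbfnk ycu tfnv
Hunk 2: at line 1 remove [zizk,vjcni,nbfnk] add [ydft] -> 5 lines: mge qboib ydft ycu tfnv
Hunk 3: at line 1 remove [ydft] add [ioj,sdfub,gkzu] -> 7 lines: mge qboib ioj sdfub gkzu ycu tfnv
Hunk 4: at line 1 remove [qboib,ioj,sdfub] add [qspbo,gtuy] -> 6 lines: mge qspbo gtuy gkzu ycu tfnv
Hunk 5: at line 2 remove [gkzu] add [bpcg,urutb,eodoh] -> 8 lines: mge qspbo gtuy bpcg urutb eodoh ycu tfnv

Answer: mge
qspbo
gtuy
bpcg
urutb
eodoh
ycu
tfnv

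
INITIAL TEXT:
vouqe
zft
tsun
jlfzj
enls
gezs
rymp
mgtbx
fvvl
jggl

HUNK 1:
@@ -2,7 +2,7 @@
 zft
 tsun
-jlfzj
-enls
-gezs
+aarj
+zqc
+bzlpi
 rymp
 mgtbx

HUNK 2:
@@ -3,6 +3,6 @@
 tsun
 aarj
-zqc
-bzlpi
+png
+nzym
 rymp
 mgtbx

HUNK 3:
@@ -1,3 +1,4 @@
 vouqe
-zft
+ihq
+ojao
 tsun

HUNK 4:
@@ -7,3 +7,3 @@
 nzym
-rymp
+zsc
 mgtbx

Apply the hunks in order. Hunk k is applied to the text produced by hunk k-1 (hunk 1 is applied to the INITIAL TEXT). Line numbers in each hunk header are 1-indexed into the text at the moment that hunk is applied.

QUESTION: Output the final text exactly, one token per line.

Answer: vouqe
ihq
ojao
tsun
aarj
png
nzym
zsc
mgtbx
fvvl
jggl

Derivation:
Hunk 1: at line 2 remove [jlfzj,enls,gezs] add [aarj,zqc,bzlpi] -> 10 lines: vouqe zft tsun aarj zqc bzlpi rymp mgtbx fvvl jggl
Hunk 2: at line 3 remove [zqc,bzlpi] add [png,nzym] -> 10 lines: vouqe zft tsun aarj png nzym rymp mgtbx fvvl jggl
Hunk 3: at line 1 remove [zft] add [ihq,ojao] -> 11 lines: vouqe ihq ojao tsun aarj png nzym rymp mgtbx fvvl jggl
Hunk 4: at line 7 remove [rymp] add [zsc] -> 11 lines: vouqe ihq ojao tsun aarj png nzym zsc mgtbx fvvl jggl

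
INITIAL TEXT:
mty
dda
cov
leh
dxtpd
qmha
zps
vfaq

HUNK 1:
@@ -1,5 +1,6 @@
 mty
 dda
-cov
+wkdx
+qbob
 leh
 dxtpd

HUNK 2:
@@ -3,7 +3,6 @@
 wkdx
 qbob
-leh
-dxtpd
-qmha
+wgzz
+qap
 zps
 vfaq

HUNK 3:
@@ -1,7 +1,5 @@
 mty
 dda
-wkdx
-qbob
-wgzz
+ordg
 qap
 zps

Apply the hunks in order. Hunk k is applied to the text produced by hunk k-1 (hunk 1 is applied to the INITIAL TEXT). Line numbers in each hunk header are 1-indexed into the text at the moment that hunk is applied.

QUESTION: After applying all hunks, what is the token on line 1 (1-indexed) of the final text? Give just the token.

Hunk 1: at line 1 remove [cov] add [wkdx,qbob] -> 9 lines: mty dda wkdx qbob leh dxtpd qmha zps vfaq
Hunk 2: at line 3 remove [leh,dxtpd,qmha] add [wgzz,qap] -> 8 lines: mty dda wkdx qbob wgzz qap zps vfaq
Hunk 3: at line 1 remove [wkdx,qbob,wgzz] add [ordg] -> 6 lines: mty dda ordg qap zps vfaq
Final line 1: mty

Answer: mty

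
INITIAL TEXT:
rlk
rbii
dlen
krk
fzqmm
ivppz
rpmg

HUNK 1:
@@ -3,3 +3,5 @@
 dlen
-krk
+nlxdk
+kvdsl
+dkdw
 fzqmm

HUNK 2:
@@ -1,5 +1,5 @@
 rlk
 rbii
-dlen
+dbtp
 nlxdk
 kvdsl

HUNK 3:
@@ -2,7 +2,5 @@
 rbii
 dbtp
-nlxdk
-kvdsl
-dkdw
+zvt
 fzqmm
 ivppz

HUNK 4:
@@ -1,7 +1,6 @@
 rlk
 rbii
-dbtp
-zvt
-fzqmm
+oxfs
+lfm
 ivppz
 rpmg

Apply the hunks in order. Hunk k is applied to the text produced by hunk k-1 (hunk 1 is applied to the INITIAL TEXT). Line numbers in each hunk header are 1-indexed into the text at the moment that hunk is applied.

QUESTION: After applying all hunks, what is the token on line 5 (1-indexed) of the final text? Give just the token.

Answer: ivppz

Derivation:
Hunk 1: at line 3 remove [krk] add [nlxdk,kvdsl,dkdw] -> 9 lines: rlk rbii dlen nlxdk kvdsl dkdw fzqmm ivppz rpmg
Hunk 2: at line 1 remove [dlen] add [dbtp] -> 9 lines: rlk rbii dbtp nlxdk kvdsl dkdw fzqmm ivppz rpmg
Hunk 3: at line 2 remove [nlxdk,kvdsl,dkdw] add [zvt] -> 7 lines: rlk rbii dbtp zvt fzqmm ivppz rpmg
Hunk 4: at line 1 remove [dbtp,zvt,fzqmm] add [oxfs,lfm] -> 6 lines: rlk rbii oxfs lfm ivppz rpmg
Final line 5: ivppz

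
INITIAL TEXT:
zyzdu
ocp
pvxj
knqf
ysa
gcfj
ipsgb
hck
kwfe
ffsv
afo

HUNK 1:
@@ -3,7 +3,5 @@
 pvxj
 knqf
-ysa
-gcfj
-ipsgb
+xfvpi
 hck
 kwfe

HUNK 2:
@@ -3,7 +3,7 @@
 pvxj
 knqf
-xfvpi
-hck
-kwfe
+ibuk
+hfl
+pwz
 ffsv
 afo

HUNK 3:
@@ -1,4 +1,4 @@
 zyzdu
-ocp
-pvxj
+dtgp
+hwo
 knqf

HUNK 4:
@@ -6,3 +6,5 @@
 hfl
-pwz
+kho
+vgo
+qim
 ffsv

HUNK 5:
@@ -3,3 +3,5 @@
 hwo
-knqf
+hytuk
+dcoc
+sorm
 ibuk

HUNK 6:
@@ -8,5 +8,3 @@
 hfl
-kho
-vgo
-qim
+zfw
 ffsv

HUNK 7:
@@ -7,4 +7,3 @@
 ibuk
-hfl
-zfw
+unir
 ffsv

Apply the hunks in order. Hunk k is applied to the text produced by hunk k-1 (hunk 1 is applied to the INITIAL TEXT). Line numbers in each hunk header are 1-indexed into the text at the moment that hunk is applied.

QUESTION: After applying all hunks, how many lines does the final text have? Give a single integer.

Hunk 1: at line 3 remove [ysa,gcfj,ipsgb] add [xfvpi] -> 9 lines: zyzdu ocp pvxj knqf xfvpi hck kwfe ffsv afo
Hunk 2: at line 3 remove [xfvpi,hck,kwfe] add [ibuk,hfl,pwz] -> 9 lines: zyzdu ocp pvxj knqf ibuk hfl pwz ffsv afo
Hunk 3: at line 1 remove [ocp,pvxj] add [dtgp,hwo] -> 9 lines: zyzdu dtgp hwo knqf ibuk hfl pwz ffsv afo
Hunk 4: at line 6 remove [pwz] add [kho,vgo,qim] -> 11 lines: zyzdu dtgp hwo knqf ibuk hfl kho vgo qim ffsv afo
Hunk 5: at line 3 remove [knqf] add [hytuk,dcoc,sorm] -> 13 lines: zyzdu dtgp hwo hytuk dcoc sorm ibuk hfl kho vgo qim ffsv afo
Hunk 6: at line 8 remove [kho,vgo,qim] add [zfw] -> 11 lines: zyzdu dtgp hwo hytuk dcoc sorm ibuk hfl zfw ffsv afo
Hunk 7: at line 7 remove [hfl,zfw] add [unir] -> 10 lines: zyzdu dtgp hwo hytuk dcoc sorm ibuk unir ffsv afo
Final line count: 10

Answer: 10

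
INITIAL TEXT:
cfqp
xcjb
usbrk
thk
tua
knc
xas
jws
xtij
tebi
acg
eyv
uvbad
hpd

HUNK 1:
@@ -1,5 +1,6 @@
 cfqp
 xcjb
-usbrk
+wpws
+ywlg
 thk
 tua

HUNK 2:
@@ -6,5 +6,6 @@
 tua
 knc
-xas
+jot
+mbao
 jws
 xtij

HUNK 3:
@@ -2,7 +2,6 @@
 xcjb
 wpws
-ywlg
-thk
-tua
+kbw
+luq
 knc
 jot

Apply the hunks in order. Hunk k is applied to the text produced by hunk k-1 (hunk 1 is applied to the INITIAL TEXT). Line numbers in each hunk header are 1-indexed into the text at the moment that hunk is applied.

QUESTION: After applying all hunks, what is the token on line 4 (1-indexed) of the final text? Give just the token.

Answer: kbw

Derivation:
Hunk 1: at line 1 remove [usbrk] add [wpws,ywlg] -> 15 lines: cfqp xcjb wpws ywlg thk tua knc xas jws xtij tebi acg eyv uvbad hpd
Hunk 2: at line 6 remove [xas] add [jot,mbao] -> 16 lines: cfqp xcjb wpws ywlg thk tua knc jot mbao jws xtij tebi acg eyv uvbad hpd
Hunk 3: at line 2 remove [ywlg,thk,tua] add [kbw,luq] -> 15 lines: cfqp xcjb wpws kbw luq knc jot mbao jws xtij tebi acg eyv uvbad hpd
Final line 4: kbw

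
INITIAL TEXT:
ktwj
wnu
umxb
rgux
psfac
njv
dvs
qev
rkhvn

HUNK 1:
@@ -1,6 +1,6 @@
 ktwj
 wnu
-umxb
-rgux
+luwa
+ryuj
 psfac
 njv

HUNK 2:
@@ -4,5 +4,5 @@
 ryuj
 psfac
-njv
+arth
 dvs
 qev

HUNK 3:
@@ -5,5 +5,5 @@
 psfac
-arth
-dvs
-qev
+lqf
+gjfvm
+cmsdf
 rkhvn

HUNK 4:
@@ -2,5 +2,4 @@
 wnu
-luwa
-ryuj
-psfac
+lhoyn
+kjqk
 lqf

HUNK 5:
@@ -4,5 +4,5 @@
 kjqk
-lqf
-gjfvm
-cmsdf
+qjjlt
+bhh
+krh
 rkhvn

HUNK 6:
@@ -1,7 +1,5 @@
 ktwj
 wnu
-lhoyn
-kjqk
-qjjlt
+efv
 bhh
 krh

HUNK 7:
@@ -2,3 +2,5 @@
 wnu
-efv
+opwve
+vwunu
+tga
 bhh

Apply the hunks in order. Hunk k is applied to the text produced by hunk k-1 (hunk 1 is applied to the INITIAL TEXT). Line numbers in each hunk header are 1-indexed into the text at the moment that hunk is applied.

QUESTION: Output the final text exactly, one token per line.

Hunk 1: at line 1 remove [umxb,rgux] add [luwa,ryuj] -> 9 lines: ktwj wnu luwa ryuj psfac njv dvs qev rkhvn
Hunk 2: at line 4 remove [njv] add [arth] -> 9 lines: ktwj wnu luwa ryuj psfac arth dvs qev rkhvn
Hunk 3: at line 5 remove [arth,dvs,qev] add [lqf,gjfvm,cmsdf] -> 9 lines: ktwj wnu luwa ryuj psfac lqf gjfvm cmsdf rkhvn
Hunk 4: at line 2 remove [luwa,ryuj,psfac] add [lhoyn,kjqk] -> 8 lines: ktwj wnu lhoyn kjqk lqf gjfvm cmsdf rkhvn
Hunk 5: at line 4 remove [lqf,gjfvm,cmsdf] add [qjjlt,bhh,krh] -> 8 lines: ktwj wnu lhoyn kjqk qjjlt bhh krh rkhvn
Hunk 6: at line 1 remove [lhoyn,kjqk,qjjlt] add [efv] -> 6 lines: ktwj wnu efv bhh krh rkhvn
Hunk 7: at line 2 remove [efv] add [opwve,vwunu,tga] -> 8 lines: ktwj wnu opwve vwunu tga bhh krh rkhvn

Answer: ktwj
wnu
opwve
vwunu
tga
bhh
krh
rkhvn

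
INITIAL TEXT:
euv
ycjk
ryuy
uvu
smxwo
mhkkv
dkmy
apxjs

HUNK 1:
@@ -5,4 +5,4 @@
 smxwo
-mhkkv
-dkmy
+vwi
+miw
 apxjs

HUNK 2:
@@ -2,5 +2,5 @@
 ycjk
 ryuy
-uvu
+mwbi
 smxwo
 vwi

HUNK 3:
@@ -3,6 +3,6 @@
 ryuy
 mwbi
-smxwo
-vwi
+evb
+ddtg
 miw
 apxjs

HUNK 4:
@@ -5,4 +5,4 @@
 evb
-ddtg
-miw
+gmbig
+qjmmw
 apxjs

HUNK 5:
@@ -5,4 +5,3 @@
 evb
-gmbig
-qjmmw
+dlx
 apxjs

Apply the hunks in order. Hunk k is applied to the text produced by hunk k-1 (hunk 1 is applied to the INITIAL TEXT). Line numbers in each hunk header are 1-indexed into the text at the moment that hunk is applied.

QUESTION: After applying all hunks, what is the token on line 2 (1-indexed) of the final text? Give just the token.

Answer: ycjk

Derivation:
Hunk 1: at line 5 remove [mhkkv,dkmy] add [vwi,miw] -> 8 lines: euv ycjk ryuy uvu smxwo vwi miw apxjs
Hunk 2: at line 2 remove [uvu] add [mwbi] -> 8 lines: euv ycjk ryuy mwbi smxwo vwi miw apxjs
Hunk 3: at line 3 remove [smxwo,vwi] add [evb,ddtg] -> 8 lines: euv ycjk ryuy mwbi evb ddtg miw apxjs
Hunk 4: at line 5 remove [ddtg,miw] add [gmbig,qjmmw] -> 8 lines: euv ycjk ryuy mwbi evb gmbig qjmmw apxjs
Hunk 5: at line 5 remove [gmbig,qjmmw] add [dlx] -> 7 lines: euv ycjk ryuy mwbi evb dlx apxjs
Final line 2: ycjk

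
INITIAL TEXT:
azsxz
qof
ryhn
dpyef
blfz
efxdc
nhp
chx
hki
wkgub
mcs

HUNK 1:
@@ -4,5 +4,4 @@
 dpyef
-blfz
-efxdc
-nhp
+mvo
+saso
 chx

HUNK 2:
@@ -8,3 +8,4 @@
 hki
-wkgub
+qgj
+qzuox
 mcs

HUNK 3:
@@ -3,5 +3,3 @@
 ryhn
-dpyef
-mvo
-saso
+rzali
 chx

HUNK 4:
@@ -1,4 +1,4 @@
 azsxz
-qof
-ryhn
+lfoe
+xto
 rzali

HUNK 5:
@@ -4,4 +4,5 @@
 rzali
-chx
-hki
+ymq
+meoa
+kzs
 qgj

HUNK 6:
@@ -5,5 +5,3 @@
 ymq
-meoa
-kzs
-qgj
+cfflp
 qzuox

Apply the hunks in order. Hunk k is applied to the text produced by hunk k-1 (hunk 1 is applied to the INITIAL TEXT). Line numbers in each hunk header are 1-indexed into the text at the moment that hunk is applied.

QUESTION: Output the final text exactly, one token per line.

Answer: azsxz
lfoe
xto
rzali
ymq
cfflp
qzuox
mcs

Derivation:
Hunk 1: at line 4 remove [blfz,efxdc,nhp] add [mvo,saso] -> 10 lines: azsxz qof ryhn dpyef mvo saso chx hki wkgub mcs
Hunk 2: at line 8 remove [wkgub] add [qgj,qzuox] -> 11 lines: azsxz qof ryhn dpyef mvo saso chx hki qgj qzuox mcs
Hunk 3: at line 3 remove [dpyef,mvo,saso] add [rzali] -> 9 lines: azsxz qof ryhn rzali chx hki qgj qzuox mcs
Hunk 4: at line 1 remove [qof,ryhn] add [lfoe,xto] -> 9 lines: azsxz lfoe xto rzali chx hki qgj qzuox mcs
Hunk 5: at line 4 remove [chx,hki] add [ymq,meoa,kzs] -> 10 lines: azsxz lfoe xto rzali ymq meoa kzs qgj qzuox mcs
Hunk 6: at line 5 remove [meoa,kzs,qgj] add [cfflp] -> 8 lines: azsxz lfoe xto rzali ymq cfflp qzuox mcs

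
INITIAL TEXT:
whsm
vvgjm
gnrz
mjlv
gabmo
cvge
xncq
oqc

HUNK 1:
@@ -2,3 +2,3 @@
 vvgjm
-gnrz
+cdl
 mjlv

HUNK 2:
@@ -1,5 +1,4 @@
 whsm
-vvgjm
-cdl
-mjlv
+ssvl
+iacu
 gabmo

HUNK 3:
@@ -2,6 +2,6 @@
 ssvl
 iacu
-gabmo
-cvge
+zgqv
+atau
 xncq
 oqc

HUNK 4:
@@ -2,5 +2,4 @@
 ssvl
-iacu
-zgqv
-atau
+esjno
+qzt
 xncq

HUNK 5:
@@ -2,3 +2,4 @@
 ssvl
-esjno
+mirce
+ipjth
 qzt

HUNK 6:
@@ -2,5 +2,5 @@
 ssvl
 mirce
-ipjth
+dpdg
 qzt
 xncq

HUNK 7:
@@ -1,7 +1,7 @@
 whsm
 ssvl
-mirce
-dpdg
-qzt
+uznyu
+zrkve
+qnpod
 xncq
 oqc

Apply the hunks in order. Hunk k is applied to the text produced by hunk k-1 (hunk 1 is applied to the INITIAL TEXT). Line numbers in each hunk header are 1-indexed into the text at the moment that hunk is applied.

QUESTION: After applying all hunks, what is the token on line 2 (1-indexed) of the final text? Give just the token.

Hunk 1: at line 2 remove [gnrz] add [cdl] -> 8 lines: whsm vvgjm cdl mjlv gabmo cvge xncq oqc
Hunk 2: at line 1 remove [vvgjm,cdl,mjlv] add [ssvl,iacu] -> 7 lines: whsm ssvl iacu gabmo cvge xncq oqc
Hunk 3: at line 2 remove [gabmo,cvge] add [zgqv,atau] -> 7 lines: whsm ssvl iacu zgqv atau xncq oqc
Hunk 4: at line 2 remove [iacu,zgqv,atau] add [esjno,qzt] -> 6 lines: whsm ssvl esjno qzt xncq oqc
Hunk 5: at line 2 remove [esjno] add [mirce,ipjth] -> 7 lines: whsm ssvl mirce ipjth qzt xncq oqc
Hunk 6: at line 2 remove [ipjth] add [dpdg] -> 7 lines: whsm ssvl mirce dpdg qzt xncq oqc
Hunk 7: at line 1 remove [mirce,dpdg,qzt] add [uznyu,zrkve,qnpod] -> 7 lines: whsm ssvl uznyu zrkve qnpod xncq oqc
Final line 2: ssvl

Answer: ssvl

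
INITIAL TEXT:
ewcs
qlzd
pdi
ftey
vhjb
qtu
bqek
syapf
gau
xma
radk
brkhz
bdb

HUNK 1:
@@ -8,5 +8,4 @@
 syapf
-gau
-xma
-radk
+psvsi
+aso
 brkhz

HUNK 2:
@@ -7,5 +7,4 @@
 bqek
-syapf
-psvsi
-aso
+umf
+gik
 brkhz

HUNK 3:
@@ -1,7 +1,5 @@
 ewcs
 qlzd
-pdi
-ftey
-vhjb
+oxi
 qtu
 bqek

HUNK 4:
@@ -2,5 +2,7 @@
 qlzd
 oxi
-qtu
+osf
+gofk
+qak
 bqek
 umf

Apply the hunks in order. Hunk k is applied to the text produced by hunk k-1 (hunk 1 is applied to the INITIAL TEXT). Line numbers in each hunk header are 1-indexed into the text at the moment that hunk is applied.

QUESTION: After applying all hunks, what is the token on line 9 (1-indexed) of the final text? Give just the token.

Hunk 1: at line 8 remove [gau,xma,radk] add [psvsi,aso] -> 12 lines: ewcs qlzd pdi ftey vhjb qtu bqek syapf psvsi aso brkhz bdb
Hunk 2: at line 7 remove [syapf,psvsi,aso] add [umf,gik] -> 11 lines: ewcs qlzd pdi ftey vhjb qtu bqek umf gik brkhz bdb
Hunk 3: at line 1 remove [pdi,ftey,vhjb] add [oxi] -> 9 lines: ewcs qlzd oxi qtu bqek umf gik brkhz bdb
Hunk 4: at line 2 remove [qtu] add [osf,gofk,qak] -> 11 lines: ewcs qlzd oxi osf gofk qak bqek umf gik brkhz bdb
Final line 9: gik

Answer: gik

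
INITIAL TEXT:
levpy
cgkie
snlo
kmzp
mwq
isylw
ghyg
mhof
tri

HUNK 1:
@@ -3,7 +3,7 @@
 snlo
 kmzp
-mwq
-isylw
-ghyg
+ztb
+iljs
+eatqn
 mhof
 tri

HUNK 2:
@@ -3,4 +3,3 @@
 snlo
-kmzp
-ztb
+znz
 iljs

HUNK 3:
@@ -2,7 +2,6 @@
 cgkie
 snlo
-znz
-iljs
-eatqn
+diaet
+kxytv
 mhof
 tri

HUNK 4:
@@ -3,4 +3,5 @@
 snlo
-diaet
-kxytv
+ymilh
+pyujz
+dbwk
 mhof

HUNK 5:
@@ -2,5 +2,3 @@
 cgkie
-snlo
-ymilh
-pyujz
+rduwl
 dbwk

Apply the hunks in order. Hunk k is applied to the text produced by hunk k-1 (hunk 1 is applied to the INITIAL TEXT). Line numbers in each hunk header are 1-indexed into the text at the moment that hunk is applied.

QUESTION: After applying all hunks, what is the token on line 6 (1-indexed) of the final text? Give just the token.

Answer: tri

Derivation:
Hunk 1: at line 3 remove [mwq,isylw,ghyg] add [ztb,iljs,eatqn] -> 9 lines: levpy cgkie snlo kmzp ztb iljs eatqn mhof tri
Hunk 2: at line 3 remove [kmzp,ztb] add [znz] -> 8 lines: levpy cgkie snlo znz iljs eatqn mhof tri
Hunk 3: at line 2 remove [znz,iljs,eatqn] add [diaet,kxytv] -> 7 lines: levpy cgkie snlo diaet kxytv mhof tri
Hunk 4: at line 3 remove [diaet,kxytv] add [ymilh,pyujz,dbwk] -> 8 lines: levpy cgkie snlo ymilh pyujz dbwk mhof tri
Hunk 5: at line 2 remove [snlo,ymilh,pyujz] add [rduwl] -> 6 lines: levpy cgkie rduwl dbwk mhof tri
Final line 6: tri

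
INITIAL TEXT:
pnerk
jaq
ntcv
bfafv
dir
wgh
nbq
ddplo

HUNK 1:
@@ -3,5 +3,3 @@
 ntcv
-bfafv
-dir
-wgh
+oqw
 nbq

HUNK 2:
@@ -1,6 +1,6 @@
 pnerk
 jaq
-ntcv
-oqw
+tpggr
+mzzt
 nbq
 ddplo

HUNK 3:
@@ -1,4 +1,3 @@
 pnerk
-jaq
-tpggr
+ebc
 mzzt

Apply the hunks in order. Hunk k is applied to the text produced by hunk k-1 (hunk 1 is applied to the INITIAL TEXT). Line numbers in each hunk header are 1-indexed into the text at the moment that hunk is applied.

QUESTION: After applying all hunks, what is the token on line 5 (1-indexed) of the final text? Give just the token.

Hunk 1: at line 3 remove [bfafv,dir,wgh] add [oqw] -> 6 lines: pnerk jaq ntcv oqw nbq ddplo
Hunk 2: at line 1 remove [ntcv,oqw] add [tpggr,mzzt] -> 6 lines: pnerk jaq tpggr mzzt nbq ddplo
Hunk 3: at line 1 remove [jaq,tpggr] add [ebc] -> 5 lines: pnerk ebc mzzt nbq ddplo
Final line 5: ddplo

Answer: ddplo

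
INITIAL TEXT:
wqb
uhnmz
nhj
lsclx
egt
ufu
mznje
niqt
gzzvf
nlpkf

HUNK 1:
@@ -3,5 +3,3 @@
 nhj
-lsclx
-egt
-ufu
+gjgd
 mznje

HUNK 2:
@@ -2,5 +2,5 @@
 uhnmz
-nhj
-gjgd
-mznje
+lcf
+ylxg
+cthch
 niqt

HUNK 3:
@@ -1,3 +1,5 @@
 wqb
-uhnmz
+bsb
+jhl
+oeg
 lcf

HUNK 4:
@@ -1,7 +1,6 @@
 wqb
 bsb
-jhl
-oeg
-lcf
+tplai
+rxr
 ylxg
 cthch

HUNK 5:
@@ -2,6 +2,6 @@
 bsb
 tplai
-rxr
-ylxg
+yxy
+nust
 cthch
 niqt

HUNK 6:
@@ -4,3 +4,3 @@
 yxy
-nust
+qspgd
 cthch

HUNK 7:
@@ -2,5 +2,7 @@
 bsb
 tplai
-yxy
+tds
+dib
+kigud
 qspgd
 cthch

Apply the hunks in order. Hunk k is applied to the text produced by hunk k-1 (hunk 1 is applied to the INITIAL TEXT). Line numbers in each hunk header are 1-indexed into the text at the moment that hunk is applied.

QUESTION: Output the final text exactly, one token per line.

Hunk 1: at line 3 remove [lsclx,egt,ufu] add [gjgd] -> 8 lines: wqb uhnmz nhj gjgd mznje niqt gzzvf nlpkf
Hunk 2: at line 2 remove [nhj,gjgd,mznje] add [lcf,ylxg,cthch] -> 8 lines: wqb uhnmz lcf ylxg cthch niqt gzzvf nlpkf
Hunk 3: at line 1 remove [uhnmz] add [bsb,jhl,oeg] -> 10 lines: wqb bsb jhl oeg lcf ylxg cthch niqt gzzvf nlpkf
Hunk 4: at line 1 remove [jhl,oeg,lcf] add [tplai,rxr] -> 9 lines: wqb bsb tplai rxr ylxg cthch niqt gzzvf nlpkf
Hunk 5: at line 2 remove [rxr,ylxg] add [yxy,nust] -> 9 lines: wqb bsb tplai yxy nust cthch niqt gzzvf nlpkf
Hunk 6: at line 4 remove [nust] add [qspgd] -> 9 lines: wqb bsb tplai yxy qspgd cthch niqt gzzvf nlpkf
Hunk 7: at line 2 remove [yxy] add [tds,dib,kigud] -> 11 lines: wqb bsb tplai tds dib kigud qspgd cthch niqt gzzvf nlpkf

Answer: wqb
bsb
tplai
tds
dib
kigud
qspgd
cthch
niqt
gzzvf
nlpkf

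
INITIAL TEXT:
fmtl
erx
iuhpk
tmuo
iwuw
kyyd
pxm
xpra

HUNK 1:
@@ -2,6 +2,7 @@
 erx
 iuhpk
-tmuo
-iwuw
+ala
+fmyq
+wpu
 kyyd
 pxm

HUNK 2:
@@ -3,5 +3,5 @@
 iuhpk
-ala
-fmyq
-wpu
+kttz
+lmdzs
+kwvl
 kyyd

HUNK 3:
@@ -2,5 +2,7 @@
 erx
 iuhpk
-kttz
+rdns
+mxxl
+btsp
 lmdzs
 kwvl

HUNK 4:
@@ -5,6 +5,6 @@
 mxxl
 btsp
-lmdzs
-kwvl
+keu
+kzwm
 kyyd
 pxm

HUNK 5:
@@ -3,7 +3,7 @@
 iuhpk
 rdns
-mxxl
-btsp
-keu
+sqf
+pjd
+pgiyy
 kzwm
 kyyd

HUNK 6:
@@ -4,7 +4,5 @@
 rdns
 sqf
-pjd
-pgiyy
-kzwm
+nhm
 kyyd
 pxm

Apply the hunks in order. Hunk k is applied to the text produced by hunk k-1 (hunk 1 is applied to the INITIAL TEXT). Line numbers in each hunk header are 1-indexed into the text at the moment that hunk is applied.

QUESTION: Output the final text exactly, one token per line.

Hunk 1: at line 2 remove [tmuo,iwuw] add [ala,fmyq,wpu] -> 9 lines: fmtl erx iuhpk ala fmyq wpu kyyd pxm xpra
Hunk 2: at line 3 remove [ala,fmyq,wpu] add [kttz,lmdzs,kwvl] -> 9 lines: fmtl erx iuhpk kttz lmdzs kwvl kyyd pxm xpra
Hunk 3: at line 2 remove [kttz] add [rdns,mxxl,btsp] -> 11 lines: fmtl erx iuhpk rdns mxxl btsp lmdzs kwvl kyyd pxm xpra
Hunk 4: at line 5 remove [lmdzs,kwvl] add [keu,kzwm] -> 11 lines: fmtl erx iuhpk rdns mxxl btsp keu kzwm kyyd pxm xpra
Hunk 5: at line 3 remove [mxxl,btsp,keu] add [sqf,pjd,pgiyy] -> 11 lines: fmtl erx iuhpk rdns sqf pjd pgiyy kzwm kyyd pxm xpra
Hunk 6: at line 4 remove [pjd,pgiyy,kzwm] add [nhm] -> 9 lines: fmtl erx iuhpk rdns sqf nhm kyyd pxm xpra

Answer: fmtl
erx
iuhpk
rdns
sqf
nhm
kyyd
pxm
xpra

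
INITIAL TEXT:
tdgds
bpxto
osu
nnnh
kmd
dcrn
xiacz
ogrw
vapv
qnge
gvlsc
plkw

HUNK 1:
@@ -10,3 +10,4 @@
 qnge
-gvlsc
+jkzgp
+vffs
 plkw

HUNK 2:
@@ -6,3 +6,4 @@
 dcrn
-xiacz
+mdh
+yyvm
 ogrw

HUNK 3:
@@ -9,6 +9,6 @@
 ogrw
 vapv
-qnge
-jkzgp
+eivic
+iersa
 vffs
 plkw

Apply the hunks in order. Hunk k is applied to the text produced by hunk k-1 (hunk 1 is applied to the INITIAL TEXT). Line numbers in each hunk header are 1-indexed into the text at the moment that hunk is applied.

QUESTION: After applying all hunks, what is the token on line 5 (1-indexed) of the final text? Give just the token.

Answer: kmd

Derivation:
Hunk 1: at line 10 remove [gvlsc] add [jkzgp,vffs] -> 13 lines: tdgds bpxto osu nnnh kmd dcrn xiacz ogrw vapv qnge jkzgp vffs plkw
Hunk 2: at line 6 remove [xiacz] add [mdh,yyvm] -> 14 lines: tdgds bpxto osu nnnh kmd dcrn mdh yyvm ogrw vapv qnge jkzgp vffs plkw
Hunk 3: at line 9 remove [qnge,jkzgp] add [eivic,iersa] -> 14 lines: tdgds bpxto osu nnnh kmd dcrn mdh yyvm ogrw vapv eivic iersa vffs plkw
Final line 5: kmd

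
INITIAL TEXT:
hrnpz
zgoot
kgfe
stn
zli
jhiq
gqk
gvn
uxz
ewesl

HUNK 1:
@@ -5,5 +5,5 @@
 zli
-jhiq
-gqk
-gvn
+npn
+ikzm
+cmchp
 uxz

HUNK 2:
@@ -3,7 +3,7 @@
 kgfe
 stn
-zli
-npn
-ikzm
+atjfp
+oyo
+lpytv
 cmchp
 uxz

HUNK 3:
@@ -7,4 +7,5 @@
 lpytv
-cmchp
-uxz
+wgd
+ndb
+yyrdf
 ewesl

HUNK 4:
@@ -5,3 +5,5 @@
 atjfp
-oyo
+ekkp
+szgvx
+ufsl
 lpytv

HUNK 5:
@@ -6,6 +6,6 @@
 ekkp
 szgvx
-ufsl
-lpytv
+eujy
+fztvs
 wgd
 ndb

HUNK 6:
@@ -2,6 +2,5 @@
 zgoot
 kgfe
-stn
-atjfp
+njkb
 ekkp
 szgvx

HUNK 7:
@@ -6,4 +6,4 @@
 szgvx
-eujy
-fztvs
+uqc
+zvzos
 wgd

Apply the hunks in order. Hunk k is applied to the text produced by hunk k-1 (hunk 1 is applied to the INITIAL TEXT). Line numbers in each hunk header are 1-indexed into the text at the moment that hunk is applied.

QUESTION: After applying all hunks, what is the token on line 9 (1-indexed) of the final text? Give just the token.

Answer: wgd

Derivation:
Hunk 1: at line 5 remove [jhiq,gqk,gvn] add [npn,ikzm,cmchp] -> 10 lines: hrnpz zgoot kgfe stn zli npn ikzm cmchp uxz ewesl
Hunk 2: at line 3 remove [zli,npn,ikzm] add [atjfp,oyo,lpytv] -> 10 lines: hrnpz zgoot kgfe stn atjfp oyo lpytv cmchp uxz ewesl
Hunk 3: at line 7 remove [cmchp,uxz] add [wgd,ndb,yyrdf] -> 11 lines: hrnpz zgoot kgfe stn atjfp oyo lpytv wgd ndb yyrdf ewesl
Hunk 4: at line 5 remove [oyo] add [ekkp,szgvx,ufsl] -> 13 lines: hrnpz zgoot kgfe stn atjfp ekkp szgvx ufsl lpytv wgd ndb yyrdf ewesl
Hunk 5: at line 6 remove [ufsl,lpytv] add [eujy,fztvs] -> 13 lines: hrnpz zgoot kgfe stn atjfp ekkp szgvx eujy fztvs wgd ndb yyrdf ewesl
Hunk 6: at line 2 remove [stn,atjfp] add [njkb] -> 12 lines: hrnpz zgoot kgfe njkb ekkp szgvx eujy fztvs wgd ndb yyrdf ewesl
Hunk 7: at line 6 remove [eujy,fztvs] add [uqc,zvzos] -> 12 lines: hrnpz zgoot kgfe njkb ekkp szgvx uqc zvzos wgd ndb yyrdf ewesl
Final line 9: wgd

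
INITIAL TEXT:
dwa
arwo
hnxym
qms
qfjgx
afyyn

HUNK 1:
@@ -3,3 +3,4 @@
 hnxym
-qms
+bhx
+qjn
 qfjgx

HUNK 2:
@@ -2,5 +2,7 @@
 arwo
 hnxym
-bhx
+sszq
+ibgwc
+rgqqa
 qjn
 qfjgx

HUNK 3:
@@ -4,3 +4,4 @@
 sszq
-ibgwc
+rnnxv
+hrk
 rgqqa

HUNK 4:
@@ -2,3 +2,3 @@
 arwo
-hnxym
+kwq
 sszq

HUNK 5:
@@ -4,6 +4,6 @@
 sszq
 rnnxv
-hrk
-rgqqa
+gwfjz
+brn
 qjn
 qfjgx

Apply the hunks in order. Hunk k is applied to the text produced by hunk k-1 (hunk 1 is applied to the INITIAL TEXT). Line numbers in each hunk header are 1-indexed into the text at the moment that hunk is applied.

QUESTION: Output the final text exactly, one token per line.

Hunk 1: at line 3 remove [qms] add [bhx,qjn] -> 7 lines: dwa arwo hnxym bhx qjn qfjgx afyyn
Hunk 2: at line 2 remove [bhx] add [sszq,ibgwc,rgqqa] -> 9 lines: dwa arwo hnxym sszq ibgwc rgqqa qjn qfjgx afyyn
Hunk 3: at line 4 remove [ibgwc] add [rnnxv,hrk] -> 10 lines: dwa arwo hnxym sszq rnnxv hrk rgqqa qjn qfjgx afyyn
Hunk 4: at line 2 remove [hnxym] add [kwq] -> 10 lines: dwa arwo kwq sszq rnnxv hrk rgqqa qjn qfjgx afyyn
Hunk 5: at line 4 remove [hrk,rgqqa] add [gwfjz,brn] -> 10 lines: dwa arwo kwq sszq rnnxv gwfjz brn qjn qfjgx afyyn

Answer: dwa
arwo
kwq
sszq
rnnxv
gwfjz
brn
qjn
qfjgx
afyyn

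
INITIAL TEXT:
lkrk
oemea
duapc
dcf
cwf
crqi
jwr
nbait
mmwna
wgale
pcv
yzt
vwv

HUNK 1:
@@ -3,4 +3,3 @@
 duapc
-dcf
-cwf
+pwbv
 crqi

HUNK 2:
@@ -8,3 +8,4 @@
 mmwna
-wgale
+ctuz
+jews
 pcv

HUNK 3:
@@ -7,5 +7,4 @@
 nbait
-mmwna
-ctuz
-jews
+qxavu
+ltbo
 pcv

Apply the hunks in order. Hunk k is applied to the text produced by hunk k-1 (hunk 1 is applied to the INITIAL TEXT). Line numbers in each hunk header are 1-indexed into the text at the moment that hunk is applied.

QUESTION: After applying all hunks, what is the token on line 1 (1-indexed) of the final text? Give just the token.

Answer: lkrk

Derivation:
Hunk 1: at line 3 remove [dcf,cwf] add [pwbv] -> 12 lines: lkrk oemea duapc pwbv crqi jwr nbait mmwna wgale pcv yzt vwv
Hunk 2: at line 8 remove [wgale] add [ctuz,jews] -> 13 lines: lkrk oemea duapc pwbv crqi jwr nbait mmwna ctuz jews pcv yzt vwv
Hunk 3: at line 7 remove [mmwna,ctuz,jews] add [qxavu,ltbo] -> 12 lines: lkrk oemea duapc pwbv crqi jwr nbait qxavu ltbo pcv yzt vwv
Final line 1: lkrk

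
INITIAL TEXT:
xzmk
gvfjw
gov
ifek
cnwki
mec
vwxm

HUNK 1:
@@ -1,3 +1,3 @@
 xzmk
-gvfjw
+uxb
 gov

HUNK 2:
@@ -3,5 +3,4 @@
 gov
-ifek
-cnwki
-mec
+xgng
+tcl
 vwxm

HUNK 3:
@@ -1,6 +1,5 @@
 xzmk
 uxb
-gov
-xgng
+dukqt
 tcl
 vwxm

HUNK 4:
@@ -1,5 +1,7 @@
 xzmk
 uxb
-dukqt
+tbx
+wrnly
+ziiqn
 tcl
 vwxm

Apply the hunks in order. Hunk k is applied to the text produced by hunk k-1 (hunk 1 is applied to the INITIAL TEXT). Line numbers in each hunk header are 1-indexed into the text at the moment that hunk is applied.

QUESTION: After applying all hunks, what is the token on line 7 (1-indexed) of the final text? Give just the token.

Answer: vwxm

Derivation:
Hunk 1: at line 1 remove [gvfjw] add [uxb] -> 7 lines: xzmk uxb gov ifek cnwki mec vwxm
Hunk 2: at line 3 remove [ifek,cnwki,mec] add [xgng,tcl] -> 6 lines: xzmk uxb gov xgng tcl vwxm
Hunk 3: at line 1 remove [gov,xgng] add [dukqt] -> 5 lines: xzmk uxb dukqt tcl vwxm
Hunk 4: at line 1 remove [dukqt] add [tbx,wrnly,ziiqn] -> 7 lines: xzmk uxb tbx wrnly ziiqn tcl vwxm
Final line 7: vwxm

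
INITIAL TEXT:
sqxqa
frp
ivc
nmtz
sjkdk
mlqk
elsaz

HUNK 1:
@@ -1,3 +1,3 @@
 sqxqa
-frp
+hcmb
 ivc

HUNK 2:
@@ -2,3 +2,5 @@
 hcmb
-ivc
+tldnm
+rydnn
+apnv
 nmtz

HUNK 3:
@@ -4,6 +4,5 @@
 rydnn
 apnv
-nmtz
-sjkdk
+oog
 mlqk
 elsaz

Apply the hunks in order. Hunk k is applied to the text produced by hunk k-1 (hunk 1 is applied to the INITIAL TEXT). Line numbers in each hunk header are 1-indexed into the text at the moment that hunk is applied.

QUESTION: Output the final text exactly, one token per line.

Hunk 1: at line 1 remove [frp] add [hcmb] -> 7 lines: sqxqa hcmb ivc nmtz sjkdk mlqk elsaz
Hunk 2: at line 2 remove [ivc] add [tldnm,rydnn,apnv] -> 9 lines: sqxqa hcmb tldnm rydnn apnv nmtz sjkdk mlqk elsaz
Hunk 3: at line 4 remove [nmtz,sjkdk] add [oog] -> 8 lines: sqxqa hcmb tldnm rydnn apnv oog mlqk elsaz

Answer: sqxqa
hcmb
tldnm
rydnn
apnv
oog
mlqk
elsaz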